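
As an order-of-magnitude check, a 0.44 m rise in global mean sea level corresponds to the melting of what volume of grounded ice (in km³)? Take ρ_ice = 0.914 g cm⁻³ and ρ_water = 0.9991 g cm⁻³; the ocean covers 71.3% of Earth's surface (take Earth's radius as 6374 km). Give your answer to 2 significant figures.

≈ 1.8×10^5 km³

Required water volume = Δh × A = 0.44 m × 3.64×10^14 m² = 1.602×10^14 m³ = 1.602×10^5 km³.
Ice volume = water volume × ρ_w/ρ_ice = 1.602×10^5 × 999.1/914 = 1.8×10^5 km³.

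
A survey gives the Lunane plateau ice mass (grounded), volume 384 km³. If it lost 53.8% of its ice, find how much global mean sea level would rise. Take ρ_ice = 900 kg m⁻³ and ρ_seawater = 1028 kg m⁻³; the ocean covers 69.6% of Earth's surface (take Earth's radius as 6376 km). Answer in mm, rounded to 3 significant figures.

Lunane: 0.538 × 384 km³ × (900/1028) = 180.9 km³ of water.
Spread over 3.56×10^14 m² of ocean, Δh = 1.809×10^11 / 3.56×10^14 = 5.09×10^-4 m = 0.509 mm.

≈ 0.509 mm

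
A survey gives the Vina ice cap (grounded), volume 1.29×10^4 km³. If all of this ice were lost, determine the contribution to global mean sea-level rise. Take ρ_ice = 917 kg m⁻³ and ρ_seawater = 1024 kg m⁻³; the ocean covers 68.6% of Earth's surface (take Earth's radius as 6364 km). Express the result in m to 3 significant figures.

≈ 0.0331 m

Vina: 1.29×10^4 km³ × (917/1024) = 1.155×10^4 km³ of water.
Spread over 3.49×10^14 m² of ocean, Δh = 1.155×10^13 / 3.49×10^14 = 0.0331 m.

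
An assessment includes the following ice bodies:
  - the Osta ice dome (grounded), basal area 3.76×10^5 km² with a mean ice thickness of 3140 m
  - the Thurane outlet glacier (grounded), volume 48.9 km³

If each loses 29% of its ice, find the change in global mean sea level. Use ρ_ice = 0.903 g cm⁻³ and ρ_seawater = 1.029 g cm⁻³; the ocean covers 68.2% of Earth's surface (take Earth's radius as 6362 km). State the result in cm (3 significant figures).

Osta: ice volume = 3.76×10^5 km² × 3140 m = 1.181×10^6 km³; 0.29 × 1.181×10^6 × (903/1029) = 3.005×10^5 km³ of water.
Thurane: 0.29 × 48.9 km³ × (903/1029) = 12.44 km³ of water.
Total added water ≈ 3.005×10^14 m³ over 3.47×10^14 m² → Δh = 0.866 m = 86.6 cm.

≈ 86.6 cm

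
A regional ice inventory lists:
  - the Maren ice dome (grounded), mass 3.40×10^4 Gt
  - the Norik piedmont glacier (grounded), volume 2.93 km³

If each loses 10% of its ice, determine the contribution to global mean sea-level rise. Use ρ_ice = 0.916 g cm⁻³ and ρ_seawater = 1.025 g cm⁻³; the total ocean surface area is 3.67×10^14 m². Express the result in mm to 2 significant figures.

Maren: 0.1 × 3.40×10^4 Gt = 3.400×10^15 kg; dividing by ρ_w = 1.025 g cm⁻³ = 1025 kg m⁻³ gives 3.317×10^12 m³ of water.
Norik: 0.1 × 2.93 km³ × (916/1025) = 0.2618 km³ of water.
Total added water ≈ 3.317×10^12 m³ over 3.67×10^14 m² → Δh = 9.04×10^-3 m = 9.0 mm.

≈ 9.0 mm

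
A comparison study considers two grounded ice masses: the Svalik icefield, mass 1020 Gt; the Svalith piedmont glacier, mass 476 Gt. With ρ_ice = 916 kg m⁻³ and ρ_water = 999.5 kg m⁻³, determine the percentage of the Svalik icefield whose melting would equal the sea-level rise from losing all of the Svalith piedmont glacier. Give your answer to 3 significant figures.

≈ 46.7 %

Equal sea-level rise means equal mass of meltwater, i.e. equal mass of ice lost.
Ice mass of Svalith: 4.760×10^14 kg; ice mass of Svalik: 1.020×10^15 kg.
Fraction required = 4.760×10^14 / 1.020×10^15 = 0.467 → 46.7 %.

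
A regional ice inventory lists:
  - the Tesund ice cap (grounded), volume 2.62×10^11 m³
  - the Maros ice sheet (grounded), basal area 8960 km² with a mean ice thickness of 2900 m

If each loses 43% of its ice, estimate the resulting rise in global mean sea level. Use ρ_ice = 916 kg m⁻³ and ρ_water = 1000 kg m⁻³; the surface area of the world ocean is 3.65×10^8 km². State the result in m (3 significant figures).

≈ 0.0283 m

Tesund: 0.43 × 2.62×10^11 m³ × (916/1000) = 1.032×10^11 m³ of water.
Maros: ice volume = 8960 km² × 2900 m = 2.598×10^4 km³; 0.43 × 2.598×10^4 × (916/1000) = 1.023×10^4 km³ of water.
Total added water ≈ 1.034×10^13 m³ over 3.65×10^14 m² → Δh = 0.0283 m.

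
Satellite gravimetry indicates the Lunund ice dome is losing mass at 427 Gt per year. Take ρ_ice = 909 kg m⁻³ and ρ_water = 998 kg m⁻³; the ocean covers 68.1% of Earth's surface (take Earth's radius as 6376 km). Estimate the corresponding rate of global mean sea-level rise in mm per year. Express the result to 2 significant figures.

ρ_w = 998 kg m⁻³. Annual water volume added = 427 Gt / ρ_w = 4.270×10^14 kg / 998 kg m⁻³ = 4.279×10^11 m³.
Δh per year = 4.279×10^11 / 3.48×10^14 = 1.23×10^-3 m = 1.2 mm.

≈ 1.2 mm/yr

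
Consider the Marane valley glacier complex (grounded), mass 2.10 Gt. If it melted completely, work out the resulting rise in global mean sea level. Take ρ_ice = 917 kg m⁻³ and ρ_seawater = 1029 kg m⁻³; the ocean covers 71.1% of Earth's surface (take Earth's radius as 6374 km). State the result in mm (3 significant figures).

≈ 5.62×10^-3 mm

Marane: 2.10 Gt = 2.100×10^12 kg; dividing by ρ_w = 1029 kg m⁻³ gives 2.041×10^9 m³ of water.
Spread over 3.63×10^14 m² of ocean, Δh = 2.041×10^9 / 3.63×10^14 = 5.62×10^-6 m = 5.62×10^-3 mm.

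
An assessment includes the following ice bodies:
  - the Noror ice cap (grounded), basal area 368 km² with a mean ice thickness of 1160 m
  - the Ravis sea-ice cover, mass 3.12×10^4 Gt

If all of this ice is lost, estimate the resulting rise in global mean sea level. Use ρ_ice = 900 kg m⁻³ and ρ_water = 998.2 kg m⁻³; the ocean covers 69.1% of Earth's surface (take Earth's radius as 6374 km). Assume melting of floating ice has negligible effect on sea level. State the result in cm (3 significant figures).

≈ 0.109 cm

Noror: ice volume = 368 km² × 1160 m = 426.9 km³; 426.9 × (900/998.2) = 384.9 km³ of water.
The Ravis sea-ice cover is floating and already displaces its own weight of water, so its melt adds essentially nothing to sea level.
Total added water ≈ 3.849×10^11 m³ over 3.53×10^14 m² → Δh = 1.09×10^-3 m = 0.109 cm.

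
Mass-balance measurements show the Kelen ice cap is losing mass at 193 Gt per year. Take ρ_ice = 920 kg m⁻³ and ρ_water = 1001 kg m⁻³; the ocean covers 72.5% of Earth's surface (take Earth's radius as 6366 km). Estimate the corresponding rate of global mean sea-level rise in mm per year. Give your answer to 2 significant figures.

ρ_w = 1001 kg m⁻³. Annual water volume added = 193 Gt / ρ_w = 1.930×10^14 kg / 1001 kg m⁻³ = 1.928×10^11 m³.
Δh per year = 1.928×10^11 / 3.69×10^14 = 5.22×10^-4 m = 0.52 mm.

≈ 0.52 mm/yr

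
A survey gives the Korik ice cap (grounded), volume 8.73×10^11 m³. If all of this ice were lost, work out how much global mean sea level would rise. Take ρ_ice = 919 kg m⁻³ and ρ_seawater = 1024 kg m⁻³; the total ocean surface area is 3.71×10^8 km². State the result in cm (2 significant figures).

Korik: 8.73×10^11 m³ × (919/1024) = 7.835×10^11 m³ of water.
Spread over 3.71×10^14 m² of ocean, Δh = 7.835×10^11 / 3.71×10^14 = 2.11×10^-3 m = 0.21 cm.

≈ 0.21 cm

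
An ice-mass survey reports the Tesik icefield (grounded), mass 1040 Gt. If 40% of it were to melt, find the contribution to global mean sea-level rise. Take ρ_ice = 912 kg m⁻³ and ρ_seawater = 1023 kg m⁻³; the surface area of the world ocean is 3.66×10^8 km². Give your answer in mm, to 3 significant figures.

Tesik: 0.4 × 1040 Gt = 4.160×10^14 kg; dividing by ρ_w = 1023 kg m⁻³ gives 4.066×10^11 m³ of water.
Spread over 3.66×10^14 m² of ocean, Δh = 4.066×10^11 / 3.66×10^14 = 1.11×10^-3 m = 1.11 mm.

≈ 1.11 mm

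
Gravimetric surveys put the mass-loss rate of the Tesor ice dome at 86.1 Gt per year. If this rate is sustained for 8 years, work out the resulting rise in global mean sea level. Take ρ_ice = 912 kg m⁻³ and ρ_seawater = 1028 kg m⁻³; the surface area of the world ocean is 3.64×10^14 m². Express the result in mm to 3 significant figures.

Total mass lost = 86.1 Gt/yr × 8 yr = 688.8 Gt = 6.888×10^14 kg.
ρ_w = 1028 kg m⁻³, so water volume = 6.888×10^14 / 1028 = 6.700×10^11 m³.
Δh = 6.700×10^11 / 3.64×10^14 = 1.84×10^-3 m = 1.84 mm.

≈ 1.84 mm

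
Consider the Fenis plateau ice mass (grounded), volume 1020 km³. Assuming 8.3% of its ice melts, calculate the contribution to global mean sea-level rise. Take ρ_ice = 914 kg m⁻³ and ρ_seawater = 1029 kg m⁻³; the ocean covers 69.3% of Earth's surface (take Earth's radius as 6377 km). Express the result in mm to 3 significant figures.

≈ 0.212 mm

Fenis: 0.083 × 1020 km³ × (914/1029) = 75.20 km³ of water.
Spread over 3.54×10^14 m² of ocean, Δh = 7.520×10^10 / 3.54×10^14 = 2.12×10^-4 m = 0.212 mm.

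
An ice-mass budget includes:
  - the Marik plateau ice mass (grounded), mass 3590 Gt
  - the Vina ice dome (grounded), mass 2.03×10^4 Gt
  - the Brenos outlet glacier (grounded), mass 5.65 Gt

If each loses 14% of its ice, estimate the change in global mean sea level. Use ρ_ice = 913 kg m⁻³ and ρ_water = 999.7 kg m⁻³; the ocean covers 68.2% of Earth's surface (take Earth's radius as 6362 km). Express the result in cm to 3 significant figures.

Marik: 0.14 × 3590 Gt = 5.026×10^14 kg; dividing by ρ_w = 999.7 kg m⁻³ gives 5.028×10^11 m³ of water.
Vina: 0.14 × 2.03×10^4 Gt = 2.842×10^15 kg; dividing by ρ_w = 999.7 kg m⁻³ gives 2.843×10^12 m³ of water.
Brenos: 0.14 × 5.65 Gt = 7.910×10^11 kg; dividing by ρ_w = 999.7 kg m⁻³ gives 7.912×10^8 m³ of water.
Total added water ≈ 3.346×10^12 m³ over 3.47×10^14 m² → Δh = 9.65×10^-3 m = 0.965 cm.

≈ 0.965 cm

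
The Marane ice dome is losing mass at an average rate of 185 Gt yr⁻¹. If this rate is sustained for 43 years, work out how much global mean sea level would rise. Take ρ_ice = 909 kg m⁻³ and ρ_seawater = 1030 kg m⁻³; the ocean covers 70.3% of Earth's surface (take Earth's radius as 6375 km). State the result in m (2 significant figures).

≈ 0.022 m

Total mass lost = 185 Gt/yr × 43 yr = 7955 Gt = 7.955×10^15 kg.
ρ_w = 1030 kg m⁻³, so water volume = 7.955×10^15 / 1030 = 7.723×10^12 m³.
Δh = 7.723×10^12 / 3.59×10^14 = 0.0215 m.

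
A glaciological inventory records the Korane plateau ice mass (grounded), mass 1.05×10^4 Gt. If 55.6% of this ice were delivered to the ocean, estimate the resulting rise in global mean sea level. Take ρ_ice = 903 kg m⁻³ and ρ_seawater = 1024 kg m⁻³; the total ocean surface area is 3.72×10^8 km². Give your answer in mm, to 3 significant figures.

≈ 15.3 mm

Korane: 0.556 × 1.05×10^4 Gt = 5.838×10^15 kg; dividing by ρ_w = 1024 kg m⁻³ gives 5.701×10^12 m³ of water.
Spread over 3.72×10^14 m² of ocean, Δh = 5.701×10^12 / 3.72×10^14 = 0.0153 m = 15.3 mm.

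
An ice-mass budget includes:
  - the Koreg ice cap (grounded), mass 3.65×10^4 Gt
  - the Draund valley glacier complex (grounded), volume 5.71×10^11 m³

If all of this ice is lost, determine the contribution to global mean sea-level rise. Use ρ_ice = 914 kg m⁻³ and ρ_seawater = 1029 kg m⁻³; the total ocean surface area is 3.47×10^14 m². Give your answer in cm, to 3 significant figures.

Koreg: 3.65×10^4 Gt = 3.650×10^16 kg; dividing by ρ_w = 1029 kg m⁻³ gives 3.547×10^13 m³ of water.
Draund: 5.71×10^11 m³ × (914/1029) = 5.072×10^11 m³ of water.
Total added water ≈ 3.598×10^13 m³ over 3.47×10^14 m² → Δh = 0.104 m = 10.4 cm.

≈ 10.4 cm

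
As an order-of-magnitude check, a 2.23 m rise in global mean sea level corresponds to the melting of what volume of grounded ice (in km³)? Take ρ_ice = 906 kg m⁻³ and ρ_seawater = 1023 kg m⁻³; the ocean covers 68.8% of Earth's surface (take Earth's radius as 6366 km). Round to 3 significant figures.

≈ 8.82×10^5 km³

Required water volume = Δh × A = 2.23 m × 3.50×10^14 m² = 7.813×10^14 m³ = 7.813×10^5 km³.
Ice volume = water volume × ρ_w/ρ_ice = 7.813×10^5 × 1023/906 = 8.82×10^5 km³.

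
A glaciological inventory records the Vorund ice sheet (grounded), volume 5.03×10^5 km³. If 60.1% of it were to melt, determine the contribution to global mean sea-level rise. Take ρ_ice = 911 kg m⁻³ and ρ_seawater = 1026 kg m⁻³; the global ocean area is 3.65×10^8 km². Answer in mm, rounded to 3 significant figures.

≈ 735 mm

Vorund: 0.601 × 5.03×10^5 km³ × (911/1026) = 2.684×10^5 km³ of water.
Spread over 3.65×10^14 m² of ocean, Δh = 2.684×10^14 / 3.65×10^14 = 0.735 m = 735 mm.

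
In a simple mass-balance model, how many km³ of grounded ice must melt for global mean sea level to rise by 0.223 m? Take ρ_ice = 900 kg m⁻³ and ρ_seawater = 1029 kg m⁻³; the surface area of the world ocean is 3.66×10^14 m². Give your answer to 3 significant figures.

≈ 9.33×10^4 km³

Required water volume = Δh × A = 0.223 m × 3.66×10^14 m² = 8.162×10^13 m³ = 8.162×10^4 km³.
Ice volume = water volume × ρ_w/ρ_ice = 8.162×10^4 × 1029/900 = 9.33×10^4 km³.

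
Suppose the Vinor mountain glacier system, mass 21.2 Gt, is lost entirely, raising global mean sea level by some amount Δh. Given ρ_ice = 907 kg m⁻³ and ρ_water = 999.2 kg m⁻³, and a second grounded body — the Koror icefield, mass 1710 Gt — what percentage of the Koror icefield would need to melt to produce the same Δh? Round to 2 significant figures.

≈ 1.2 %

Equal sea-level rise means equal mass of meltwater, i.e. equal mass of ice lost.
Ice mass of Vinor: 2.120×10^13 kg; ice mass of Koror: 1.710×10^15 kg.
Fraction required = 2.120×10^13 / 1.710×10^15 = 0.0124 → 1.2 %.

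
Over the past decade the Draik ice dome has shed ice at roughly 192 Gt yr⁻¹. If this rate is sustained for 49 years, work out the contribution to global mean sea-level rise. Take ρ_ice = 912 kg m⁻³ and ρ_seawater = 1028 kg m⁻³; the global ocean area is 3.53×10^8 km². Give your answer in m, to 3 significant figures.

Total mass lost = 192 Gt/yr × 49 yr = 9408 Gt = 9.408×10^15 kg.
ρ_w = 1028 kg m⁻³, so water volume = 9.408×10^15 / 1028 = 9.152×10^12 m³.
Δh = 9.152×10^12 / 3.53×10^14 = 0.0259 m.

≈ 0.0259 m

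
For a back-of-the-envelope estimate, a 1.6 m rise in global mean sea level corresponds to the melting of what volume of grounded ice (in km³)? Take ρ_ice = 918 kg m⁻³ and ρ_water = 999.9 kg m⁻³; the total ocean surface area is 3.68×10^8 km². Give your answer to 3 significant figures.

≈ 6.41×10^5 km³

Required water volume = Δh × A = 1.6 m × 3.68×10^14 m² = 5.888×10^14 m³ = 5.888×10^5 km³.
Ice volume = water volume × ρ_w/ρ_ice = 5.888×10^5 × 999.9/918 = 6.41×10^5 km³.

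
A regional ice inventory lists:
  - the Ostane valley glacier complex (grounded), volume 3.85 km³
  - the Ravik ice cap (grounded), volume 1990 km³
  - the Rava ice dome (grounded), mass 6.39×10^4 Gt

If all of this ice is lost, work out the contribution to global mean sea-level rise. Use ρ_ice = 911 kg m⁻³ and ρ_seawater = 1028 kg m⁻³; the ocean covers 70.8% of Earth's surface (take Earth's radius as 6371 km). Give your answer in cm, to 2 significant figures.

Ostane: 3.85 km³ × (911/1028) = 3.412 km³ of water.
Ravik: 1990 km³ × (911/1028) = 1764 km³ of water.
Rava: 6.39×10^4 Gt = 6.390×10^16 kg; dividing by ρ_w = 1028 kg m⁻³ gives 6.216×10^13 m³ of water.
Total added water ≈ 6.393×10^13 m³ over 3.61×10^14 m² → Δh = 0.177 m = 18 cm.

≈ 18 cm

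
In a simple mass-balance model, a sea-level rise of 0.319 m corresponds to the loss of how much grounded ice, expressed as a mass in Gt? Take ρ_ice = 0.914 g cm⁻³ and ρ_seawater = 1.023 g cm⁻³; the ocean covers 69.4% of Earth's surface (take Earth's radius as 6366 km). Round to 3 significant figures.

≈ 1.15×10^5 Gt

Required water volume = Δh × A = 0.319 m × 3.53×10^14 m² = 1.127×10^14 m³.
ρ_w = 1.023 g cm⁻³ = 1023 kg m⁻³, so the mass of water = 1.127×10^14 m³ × 1023 kg m⁻³ = 1.153×10^17 kg = 1.15×10^5 Gt (and the same mass of ice, by conservation).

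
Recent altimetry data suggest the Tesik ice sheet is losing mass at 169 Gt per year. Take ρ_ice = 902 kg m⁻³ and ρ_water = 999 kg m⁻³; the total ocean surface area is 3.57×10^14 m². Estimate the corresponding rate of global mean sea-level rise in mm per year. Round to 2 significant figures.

≈ 0.47 mm/yr

ρ_w = 999 kg m⁻³. Annual water volume added = 169 Gt / ρ_w = 1.690×10^14 kg / 999 kg m⁻³ = 1.692×10^11 m³.
Δh per year = 1.692×10^11 / 3.57×10^14 = 4.74×10^-4 m = 0.47 mm.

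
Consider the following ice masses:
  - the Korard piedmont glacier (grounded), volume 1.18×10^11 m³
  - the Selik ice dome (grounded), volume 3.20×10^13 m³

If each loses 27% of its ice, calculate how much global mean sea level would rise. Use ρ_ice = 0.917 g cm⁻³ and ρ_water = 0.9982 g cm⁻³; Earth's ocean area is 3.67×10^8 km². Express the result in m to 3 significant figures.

Korard: 0.27 × 1.18×10^11 m³ × (917/998.2) = 2.927×10^10 m³ of water.
Selik: 0.27 × 3.20×10^13 m³ × (917/998.2) = 7.937×10^12 m³ of water.
Total added water ≈ 7.966×10^12 m³ over 3.67×10^14 m² → Δh = 0.0217 m.

≈ 0.0217 m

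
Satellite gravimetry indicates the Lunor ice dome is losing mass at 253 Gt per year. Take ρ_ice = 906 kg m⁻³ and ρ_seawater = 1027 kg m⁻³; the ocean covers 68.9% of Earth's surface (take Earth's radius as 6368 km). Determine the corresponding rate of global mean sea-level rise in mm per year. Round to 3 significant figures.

ρ_w = 1027 kg m⁻³. Annual water volume added = 253 Gt / ρ_w = 2.530×10^14 kg / 1027 kg m⁻³ = 2.463×10^11 m³.
Δh per year = 2.463×10^11 / 3.51×10^14 = 7.02×10^-4 m = 0.702 mm.

≈ 0.702 mm/yr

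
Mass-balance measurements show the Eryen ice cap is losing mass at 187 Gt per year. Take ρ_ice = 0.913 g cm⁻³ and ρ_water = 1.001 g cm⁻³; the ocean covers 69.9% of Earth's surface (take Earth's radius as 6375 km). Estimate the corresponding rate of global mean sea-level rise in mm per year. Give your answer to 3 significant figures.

ρ_w = 1.001 g cm⁻³ = 1001 kg m⁻³. Annual water volume added = 187 Gt / ρ_w = 1.870×10^14 kg / 1001 kg m⁻³ = 1.868×10^11 m³.
Δh per year = 1.868×10^11 / 3.57×10^14 = 5.23×10^-4 m = 0.523 mm.

≈ 0.523 mm/yr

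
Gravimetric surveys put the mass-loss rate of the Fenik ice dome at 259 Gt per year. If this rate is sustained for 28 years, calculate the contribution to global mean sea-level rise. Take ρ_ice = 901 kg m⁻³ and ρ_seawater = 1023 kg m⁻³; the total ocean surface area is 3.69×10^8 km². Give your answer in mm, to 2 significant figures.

≈ 19 mm

Total mass lost = 259 Gt/yr × 28 yr = 7252 Gt = 7.252×10^15 kg.
ρ_w = 1023 kg m⁻³, so water volume = 7.252×10^15 / 1023 = 7.089×10^12 m³.
Δh = 7.089×10^12 / 3.69×10^14 = 0.0192 m = 19 mm.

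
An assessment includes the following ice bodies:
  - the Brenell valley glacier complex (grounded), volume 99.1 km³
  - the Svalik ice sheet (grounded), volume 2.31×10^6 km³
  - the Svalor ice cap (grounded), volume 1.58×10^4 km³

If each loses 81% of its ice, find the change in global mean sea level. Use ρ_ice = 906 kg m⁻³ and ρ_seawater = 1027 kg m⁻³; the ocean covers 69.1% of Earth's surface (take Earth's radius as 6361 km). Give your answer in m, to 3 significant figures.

≈ 4.73 m

Brenell: 0.81 × 99.1 km³ × (906/1027) = 70.81 km³ of water.
Svalik: 0.81 × 2.31×10^6 km³ × (906/1027) = 1.651×10^6 km³ of water.
Svalor: 0.81 × 1.58×10^4 km³ × (906/1027) = 1.129×10^4 km³ of water.
Total added water ≈ 1.662×10^15 m³ over 3.51×10^14 m² → Δh = 4.73 m.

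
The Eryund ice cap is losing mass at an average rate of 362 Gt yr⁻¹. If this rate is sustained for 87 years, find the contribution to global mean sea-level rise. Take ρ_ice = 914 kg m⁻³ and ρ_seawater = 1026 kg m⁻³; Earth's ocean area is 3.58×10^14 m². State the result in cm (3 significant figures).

Total mass lost = 362 Gt/yr × 87 yr = 3.149×10^4 Gt = 3.149×10^16 kg.
ρ_w = 1026 kg m⁻³, so water volume = 3.149×10^16 / 1026 = 3.070×10^13 m³.
Δh = 3.070×10^13 / 3.58×10^14 = 0.0857 m = 8.57 cm.

≈ 8.57 cm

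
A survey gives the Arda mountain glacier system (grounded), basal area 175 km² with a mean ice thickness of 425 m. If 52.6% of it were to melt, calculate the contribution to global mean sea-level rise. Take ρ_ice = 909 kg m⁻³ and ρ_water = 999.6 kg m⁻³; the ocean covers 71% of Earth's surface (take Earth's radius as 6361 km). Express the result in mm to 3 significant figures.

≈ 0.0985 mm

Arda: ice volume = 175 km² × 425 m = 74.38 km³; 0.526 × 74.38 × (909/999.6) = 35.58 km³ of water.
Spread over 3.61×10^14 m² of ocean, Δh = 3.558×10^10 / 3.61×10^14 = 9.85×10^-5 m = 0.0985 mm.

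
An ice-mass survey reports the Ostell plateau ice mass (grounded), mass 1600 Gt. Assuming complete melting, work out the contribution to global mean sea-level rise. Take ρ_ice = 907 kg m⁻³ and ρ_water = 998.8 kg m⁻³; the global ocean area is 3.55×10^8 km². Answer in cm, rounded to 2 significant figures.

Ostell: 1600 Gt = 1.600×10^15 kg; dividing by ρ_w = 998.8 kg m⁻³ gives 1.602×10^12 m³ of water.
Spread over 3.55×10^14 m² of ocean, Δh = 1.602×10^12 / 3.55×10^14 = 4.51×10^-3 m = 0.45 cm.

≈ 0.45 cm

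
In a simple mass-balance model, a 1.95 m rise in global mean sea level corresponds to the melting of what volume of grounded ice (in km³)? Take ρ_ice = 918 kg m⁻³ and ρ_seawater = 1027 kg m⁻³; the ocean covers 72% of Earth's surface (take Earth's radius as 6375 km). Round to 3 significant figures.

Required water volume = Δh × A = 1.95 m × 3.68×10^14 m² = 7.170×10^14 m³ = 7.170×10^5 km³.
Ice volume = water volume × ρ_w/ρ_ice = 7.170×10^5 × 1027/918 = 8.02×10^5 km³.

≈ 8.02×10^5 km³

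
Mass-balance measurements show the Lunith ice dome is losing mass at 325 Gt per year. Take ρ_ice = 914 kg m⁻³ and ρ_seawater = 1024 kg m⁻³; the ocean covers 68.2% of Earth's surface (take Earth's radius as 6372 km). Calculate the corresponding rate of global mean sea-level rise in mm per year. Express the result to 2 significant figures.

≈ 0.91 mm/yr

ρ_w = 1024 kg m⁻³. Annual water volume added = 325 Gt / ρ_w = 3.250×10^14 kg / 1024 kg m⁻³ = 3.174×10^11 m³.
Δh per year = 3.174×10^11 / 3.48×10^14 = 9.12×10^-4 m = 0.91 mm.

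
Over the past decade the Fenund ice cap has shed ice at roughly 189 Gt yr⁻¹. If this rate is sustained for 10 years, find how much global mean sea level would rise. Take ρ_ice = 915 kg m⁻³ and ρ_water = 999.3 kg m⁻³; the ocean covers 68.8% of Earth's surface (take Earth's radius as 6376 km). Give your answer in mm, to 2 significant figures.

≈ 5.4 mm

Total mass lost = 189 Gt/yr × 10 yr = 1890 Gt = 1.890×10^15 kg.
ρ_w = 999.3 kg m⁻³, so water volume = 1.890×10^15 / 999.3 = 1.891×10^12 m³.
Δh = 1.891×10^12 / 3.51×10^14 = 5.38×10^-3 m = 5.4 mm.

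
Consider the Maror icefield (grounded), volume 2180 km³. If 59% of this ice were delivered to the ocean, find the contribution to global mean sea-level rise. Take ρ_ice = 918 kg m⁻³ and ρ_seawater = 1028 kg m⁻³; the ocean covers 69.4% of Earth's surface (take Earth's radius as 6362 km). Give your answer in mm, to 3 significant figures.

≈ 3.25 mm

Maror: 0.59 × 2180 km³ × (918/1028) = 1149 km³ of water.
Spread over 3.53×10^14 m² of ocean, Δh = 1.149×10^12 / 3.53×10^14 = 3.25×10^-3 m = 3.25 mm.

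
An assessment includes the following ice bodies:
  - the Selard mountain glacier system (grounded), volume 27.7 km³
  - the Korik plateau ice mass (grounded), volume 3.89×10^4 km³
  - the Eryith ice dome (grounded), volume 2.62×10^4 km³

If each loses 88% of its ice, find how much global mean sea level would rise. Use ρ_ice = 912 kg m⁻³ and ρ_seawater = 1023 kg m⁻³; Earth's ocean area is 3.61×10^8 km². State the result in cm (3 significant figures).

Selard: 0.88 × 27.7 km³ × (912/1023) = 21.73 km³ of water.
Korik: 0.88 × 3.89×10^4 km³ × (912/1023) = 3.052×10^4 km³ of water.
Eryith: 0.88 × 2.62×10^4 km³ × (912/1023) = 2.055×10^4 km³ of water.
Total added water ≈ 5.109×10^13 m³ over 3.61×10^14 m² → Δh = 0.142 m = 14.2 cm.

≈ 14.2 cm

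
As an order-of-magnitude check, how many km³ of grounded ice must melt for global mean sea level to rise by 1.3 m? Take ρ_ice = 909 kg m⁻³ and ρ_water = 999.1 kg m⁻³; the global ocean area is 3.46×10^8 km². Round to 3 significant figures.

Required water volume = Δh × A = 1.3 m × 3.46×10^14 m² = 4.498×10^14 m³ = 4.498×10^5 km³.
Ice volume = water volume × ρ_w/ρ_ice = 4.498×10^5 × 999.1/909 = 4.94×10^5 km³.

≈ 4.94×10^5 km³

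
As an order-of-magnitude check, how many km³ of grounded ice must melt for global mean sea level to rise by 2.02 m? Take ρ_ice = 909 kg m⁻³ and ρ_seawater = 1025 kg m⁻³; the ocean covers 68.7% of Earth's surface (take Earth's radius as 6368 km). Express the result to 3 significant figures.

Required water volume = Δh × A = 2.02 m × 3.50×10^14 m² = 7.072×10^14 m³ = 7.072×10^5 km³.
Ice volume = water volume × ρ_w/ρ_ice = 7.072×10^5 × 1025/909 = 7.97×10^5 km³.

≈ 7.97×10^5 km³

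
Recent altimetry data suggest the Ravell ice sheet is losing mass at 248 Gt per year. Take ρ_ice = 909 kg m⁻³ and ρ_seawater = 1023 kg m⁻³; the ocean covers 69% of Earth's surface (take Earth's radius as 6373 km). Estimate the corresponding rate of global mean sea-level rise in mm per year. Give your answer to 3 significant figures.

≈ 0.688 mm/yr

ρ_w = 1023 kg m⁻³. Annual water volume added = 248 Gt / ρ_w = 2.480×10^14 kg / 1023 kg m⁻³ = 2.424×10^11 m³.
Δh per year = 2.424×10^11 / 3.52×10^14 = 6.88×10^-4 m = 0.688 mm.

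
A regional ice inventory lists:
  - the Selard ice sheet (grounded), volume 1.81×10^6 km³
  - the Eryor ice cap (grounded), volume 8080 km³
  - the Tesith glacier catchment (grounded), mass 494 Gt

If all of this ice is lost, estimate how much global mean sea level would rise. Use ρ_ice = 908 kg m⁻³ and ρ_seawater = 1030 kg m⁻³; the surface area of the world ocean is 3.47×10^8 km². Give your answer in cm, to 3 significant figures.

≈ 462 cm

Selard: 1.81×10^6 km³ × (908/1030) = 1.596×10^6 km³ of water.
Eryor: 8080 km³ × (908/1030) = 7123 km³ of water.
Tesith: 494 Gt = 4.940×10^14 kg; dividing by ρ_w = 1030 kg m⁻³ gives 4.796×10^11 m³ of water.
Total added water ≈ 1.603×10^15 m³ over 3.47×10^14 m² → Δh = 4.62 m = 462 cm.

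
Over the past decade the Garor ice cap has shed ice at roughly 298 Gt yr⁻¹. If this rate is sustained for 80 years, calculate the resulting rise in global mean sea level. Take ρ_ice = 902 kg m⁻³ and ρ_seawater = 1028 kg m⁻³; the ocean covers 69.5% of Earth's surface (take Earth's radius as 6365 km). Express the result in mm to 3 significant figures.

Total mass lost = 298 Gt/yr × 80 yr = 2.384×10^4 Gt = 2.384×10^16 kg.
ρ_w = 1028 kg m⁻³, so water volume = 2.384×10^16 / 1028 = 2.319×10^13 m³.
Δh = 2.319×10^13 / 3.54×10^14 = 0.0655 m = 65.5 mm.

≈ 65.5 mm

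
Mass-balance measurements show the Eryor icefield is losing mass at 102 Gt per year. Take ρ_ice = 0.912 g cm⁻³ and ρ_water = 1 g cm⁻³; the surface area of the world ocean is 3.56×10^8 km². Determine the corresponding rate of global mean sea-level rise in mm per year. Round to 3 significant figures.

ρ_w = 1 g cm⁻³ = 1000 kg m⁻³. Annual water volume added = 102 Gt / ρ_w = 1.020×10^14 kg / 1000 kg m⁻³ = 1.020×10^11 m³.
Δh per year = 1.020×10^11 / 3.56×10^14 = 2.87×10^-4 m = 0.287 mm.

≈ 0.287 mm/yr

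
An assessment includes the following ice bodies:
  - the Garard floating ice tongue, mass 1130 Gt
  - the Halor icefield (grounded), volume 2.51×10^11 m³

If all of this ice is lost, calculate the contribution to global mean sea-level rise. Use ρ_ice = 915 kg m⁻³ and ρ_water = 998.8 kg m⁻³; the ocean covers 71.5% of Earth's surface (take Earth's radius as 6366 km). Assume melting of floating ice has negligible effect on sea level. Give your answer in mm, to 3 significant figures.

The Garard floating ice tongue is floating and already displaces its own weight of water, so its melt adds essentially nothing to sea level.
Halor: 2.51×10^11 m³ × (915/998.8) = 2.299×10^11 m³ of water.
Total added water ≈ 2.299×10^11 m³ over 3.64×10^14 m² → Δh = 6.31×10^-4 m = 0.631 mm.

≈ 0.631 mm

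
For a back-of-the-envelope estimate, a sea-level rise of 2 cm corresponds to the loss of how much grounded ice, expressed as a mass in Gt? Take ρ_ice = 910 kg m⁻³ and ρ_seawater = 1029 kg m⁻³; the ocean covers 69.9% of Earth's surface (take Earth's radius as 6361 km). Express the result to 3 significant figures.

Required water volume = Δh × A = 0.02 m × 3.55×10^14 m² = 7.108×10^12 m³.
ρ_w = 1029 kg m⁻³, so the mass of water = 7.108×10^12 m³ × 1029 kg m⁻³ = 7.314×10^15 kg = 7310 Gt (and the same mass of ice, by conservation).

≈ 7310 Gt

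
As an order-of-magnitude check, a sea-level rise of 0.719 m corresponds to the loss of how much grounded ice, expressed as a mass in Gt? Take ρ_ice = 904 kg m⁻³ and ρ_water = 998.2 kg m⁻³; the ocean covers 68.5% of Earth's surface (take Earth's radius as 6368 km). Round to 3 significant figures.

≈ 2.51×10^5 Gt

Required water volume = Δh × A = 0.719 m × 3.49×10^14 m² = 2.510×10^14 m³.
ρ_w = 998.2 kg m⁻³, so the mass of water = 2.510×10^14 m³ × 998.2 kg m⁻³ = 2.505×10^17 kg = 2.51×10^5 Gt (and the same mass of ice, by conservation).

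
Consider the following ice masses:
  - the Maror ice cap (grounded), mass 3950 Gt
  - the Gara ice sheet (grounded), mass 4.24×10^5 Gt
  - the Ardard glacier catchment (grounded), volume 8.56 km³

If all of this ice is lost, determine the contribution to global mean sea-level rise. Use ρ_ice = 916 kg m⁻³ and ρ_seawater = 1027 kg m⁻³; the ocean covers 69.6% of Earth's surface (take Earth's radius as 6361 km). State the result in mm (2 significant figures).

Maror: 3950 Gt = 3.950×10^15 kg; dividing by ρ_w = 1027 kg m⁻³ gives 3.846×10^12 m³ of water.
Gara: 4.24×10^5 Gt = 4.240×10^17 kg; dividing by ρ_w = 1027 kg m⁻³ gives 4.129×10^14 m³ of water.
Ardard: 8.56 km³ × (916/1027) = 7.635 km³ of water.
Total added water ≈ 4.167×10^14 m³ over 3.54×10^14 m² → Δh = 1.18 m = 1200 mm.

≈ 1200 mm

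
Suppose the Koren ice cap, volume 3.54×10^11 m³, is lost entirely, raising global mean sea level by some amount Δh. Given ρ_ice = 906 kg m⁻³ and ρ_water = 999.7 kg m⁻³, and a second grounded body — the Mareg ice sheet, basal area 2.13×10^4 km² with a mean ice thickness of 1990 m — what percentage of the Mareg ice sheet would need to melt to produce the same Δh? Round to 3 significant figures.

≈ 0.835 %

Equal sea-level rise means equal mass of meltwater, i.e. equal mass of ice lost.
Ice mass of Koren: 3.207×10^14 kg; ice mass of Mareg: 3.840×10^16 kg.
Fraction required = 3.207×10^14 / 3.840×10^16 = 8.35×10^-3 → 0.835 %.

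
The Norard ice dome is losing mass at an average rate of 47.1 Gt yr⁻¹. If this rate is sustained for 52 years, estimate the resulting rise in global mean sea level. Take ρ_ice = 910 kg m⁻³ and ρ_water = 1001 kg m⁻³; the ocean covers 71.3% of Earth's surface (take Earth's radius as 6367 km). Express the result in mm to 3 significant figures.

≈ 6.74 mm

Total mass lost = 47.1 Gt/yr × 52 yr = 2449 Gt = 2.449×10^15 kg.
ρ_w = 1001 kg m⁻³, so water volume = 2.449×10^15 / 1001 = 2.447×10^12 m³.
Δh = 2.447×10^12 / 3.63×10^14 = 6.74×10^-3 m = 6.74 mm.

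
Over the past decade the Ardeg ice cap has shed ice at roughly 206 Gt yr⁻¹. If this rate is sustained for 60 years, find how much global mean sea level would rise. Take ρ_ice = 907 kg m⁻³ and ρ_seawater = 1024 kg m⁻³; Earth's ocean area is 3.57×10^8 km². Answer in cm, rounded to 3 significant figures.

Total mass lost = 206 Gt/yr × 60 yr = 1.236×10^4 Gt = 1.236×10^16 kg.
ρ_w = 1024 kg m⁻³, so water volume = 1.236×10^16 / 1024 = 1.207×10^13 m³.
Δh = 1.207×10^13 / 3.57×10^14 = 0.0338 m = 3.38 cm.

≈ 3.38 cm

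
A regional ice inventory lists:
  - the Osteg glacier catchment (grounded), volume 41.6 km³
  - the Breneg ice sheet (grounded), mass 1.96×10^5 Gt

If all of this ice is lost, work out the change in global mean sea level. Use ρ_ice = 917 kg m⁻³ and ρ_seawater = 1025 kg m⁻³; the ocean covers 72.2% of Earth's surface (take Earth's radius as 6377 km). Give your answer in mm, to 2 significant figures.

Osteg: 41.6 km³ × (917/1025) = 37.22 km³ of water.
Breneg: 1.96×10^5 Gt = 1.960×10^17 kg; dividing by ρ_w = 1025 kg m⁻³ gives 1.912×10^14 m³ of water.
Total added water ≈ 1.913×10^14 m³ over 3.69×10^14 m² → Δh = 0.518 m = 520 mm.

≈ 520 mm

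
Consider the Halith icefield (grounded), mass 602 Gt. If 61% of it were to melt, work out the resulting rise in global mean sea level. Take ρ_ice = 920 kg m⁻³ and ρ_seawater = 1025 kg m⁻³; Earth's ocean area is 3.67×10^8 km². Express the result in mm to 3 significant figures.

≈ 0.976 mm

Halith: 0.61 × 602 Gt = 3.672×10^14 kg; dividing by ρ_w = 1025 kg m⁻³ gives 3.583×10^11 m³ of water.
Spread over 3.67×10^14 m² of ocean, Δh = 3.583×10^11 / 3.67×10^14 = 9.76×10^-4 m = 0.976 mm.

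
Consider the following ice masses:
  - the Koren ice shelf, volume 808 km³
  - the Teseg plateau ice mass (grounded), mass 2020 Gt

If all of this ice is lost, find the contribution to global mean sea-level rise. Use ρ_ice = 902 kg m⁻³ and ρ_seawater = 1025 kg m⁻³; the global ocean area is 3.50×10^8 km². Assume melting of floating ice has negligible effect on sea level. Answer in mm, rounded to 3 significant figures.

≈ 5.63 mm

The Koren ice shelf is floating and already displaces its own weight of water, so its melt adds essentially nothing to sea level.
Teseg: 2020 Gt = 2.020×10^15 kg; dividing by ρ_w = 1025 kg m⁻³ gives 1.971×10^12 m³ of water.
Total added water ≈ 1.971×10^12 m³ over 3.50×10^14 m² → Δh = 5.63×10^-3 m = 5.63 mm.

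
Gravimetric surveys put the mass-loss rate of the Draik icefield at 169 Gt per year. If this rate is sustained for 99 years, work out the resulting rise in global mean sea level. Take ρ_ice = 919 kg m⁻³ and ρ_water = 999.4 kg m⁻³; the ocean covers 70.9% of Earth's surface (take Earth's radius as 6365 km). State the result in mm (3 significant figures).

≈ 46.4 mm

Total mass lost = 169 Gt/yr × 99 yr = 1.673×10^4 Gt = 1.673×10^16 kg.
ρ_w = 999.4 kg m⁻³, so water volume = 1.673×10^16 / 999.4 = 1.674×10^13 m³.
Δh = 1.674×10^13 / 3.61×10^14 = 0.0464 m = 46.4 mm.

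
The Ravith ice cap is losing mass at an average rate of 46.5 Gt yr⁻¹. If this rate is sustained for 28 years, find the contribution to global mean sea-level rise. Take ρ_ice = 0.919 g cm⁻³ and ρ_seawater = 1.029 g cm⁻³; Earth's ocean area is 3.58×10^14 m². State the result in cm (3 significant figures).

Total mass lost = 46.5 Gt/yr × 28 yr = 1302 Gt = 1.302×10^15 kg.
ρ_w = 1.029 g cm⁻³ = 1029 kg m⁻³, so water volume = 1.302×10^15 / 1029 = 1.265×10^12 m³.
Δh = 1.265×10^12 / 3.58×10^14 = 3.53×10^-3 m = 0.353 cm.

≈ 0.353 cm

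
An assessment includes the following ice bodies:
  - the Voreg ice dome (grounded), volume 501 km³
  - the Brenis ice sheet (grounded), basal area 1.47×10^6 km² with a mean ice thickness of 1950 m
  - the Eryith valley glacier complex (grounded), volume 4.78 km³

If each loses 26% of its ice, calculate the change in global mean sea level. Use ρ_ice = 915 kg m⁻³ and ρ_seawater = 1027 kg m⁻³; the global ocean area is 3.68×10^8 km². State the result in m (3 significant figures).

Voreg: 0.26 × 501 km³ × (915/1027) = 116.1 km³ of water.
Brenis: ice volume = 1.47×10^6 km² × 1950 m = 2.866×10^6 km³; 0.26 × 2.866×10^6 × (915/1027) = 6.640×10^5 km³ of water.
Eryith: 0.26 × 4.78 km³ × (915/1027) = 1.107 km³ of water.
Total added water ≈ 6.641×10^14 m³ over 3.68×10^14 m² → Δh = 1.80 m.

≈ 1.80 m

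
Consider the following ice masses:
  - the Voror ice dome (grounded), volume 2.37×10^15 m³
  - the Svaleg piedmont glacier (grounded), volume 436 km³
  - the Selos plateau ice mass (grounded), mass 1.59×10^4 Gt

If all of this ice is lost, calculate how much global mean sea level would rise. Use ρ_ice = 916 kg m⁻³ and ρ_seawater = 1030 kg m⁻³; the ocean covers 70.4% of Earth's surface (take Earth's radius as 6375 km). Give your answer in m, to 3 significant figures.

≈ 5.91 m

Voror: 2.37×10^15 m³ × (916/1030) = 2.108×10^15 m³ of water.
Svaleg: 436 km³ × (916/1030) = 387.7 km³ of water.
Selos: 1.59×10^4 Gt = 1.590×10^16 kg; dividing by ρ_w = 1030 kg m⁻³ gives 1.544×10^13 m³ of water.
Total added water ≈ 2.124×10^15 m³ over 3.60×10^14 m² → Δh = 5.91 m.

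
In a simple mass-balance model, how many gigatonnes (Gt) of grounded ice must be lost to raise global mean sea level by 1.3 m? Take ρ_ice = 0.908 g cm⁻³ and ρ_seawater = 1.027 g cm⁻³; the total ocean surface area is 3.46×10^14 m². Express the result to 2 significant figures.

Required water volume = Δh × A = 1.3 m × 3.46×10^14 m² = 4.498×10^14 m³.
ρ_w = 1.027 g cm⁻³ = 1027 kg m⁻³, so the mass of water = 4.498×10^14 m³ × 1027 kg m⁻³ = 4.619×10^17 kg = 4.6×10^5 Gt (and the same mass of ice, by conservation).

≈ 4.6×10^5 Gt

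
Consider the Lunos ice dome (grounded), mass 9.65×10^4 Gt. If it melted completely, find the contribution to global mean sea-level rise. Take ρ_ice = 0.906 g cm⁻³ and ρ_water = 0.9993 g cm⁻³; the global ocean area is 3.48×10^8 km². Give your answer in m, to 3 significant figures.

Lunos: 9.65×10^4 Gt = 9.650×10^16 kg; dividing by ρ_w = 0.9993 g cm⁻³ = 999.3 kg m⁻³ gives 9.657×10^13 m³ of water.
Spread over 3.48×10^14 m² of ocean, Δh = 9.657×10^13 / 3.48×10^14 = 0.277 m.

≈ 0.277 m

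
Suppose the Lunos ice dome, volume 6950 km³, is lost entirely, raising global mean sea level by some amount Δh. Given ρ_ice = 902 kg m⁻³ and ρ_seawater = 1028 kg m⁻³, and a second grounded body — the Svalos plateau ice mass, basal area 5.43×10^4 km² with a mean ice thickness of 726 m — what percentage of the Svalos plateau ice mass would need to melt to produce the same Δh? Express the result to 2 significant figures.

Equal sea-level rise means equal mass of meltwater, i.e. equal mass of ice lost.
Ice mass of Lunos: 6.269×10^15 kg; ice mass of Svalos: 3.556×10^16 kg.
Fraction required = 6.269×10^15 / 3.556×10^16 = 0.176 → 18 %.

≈ 18 %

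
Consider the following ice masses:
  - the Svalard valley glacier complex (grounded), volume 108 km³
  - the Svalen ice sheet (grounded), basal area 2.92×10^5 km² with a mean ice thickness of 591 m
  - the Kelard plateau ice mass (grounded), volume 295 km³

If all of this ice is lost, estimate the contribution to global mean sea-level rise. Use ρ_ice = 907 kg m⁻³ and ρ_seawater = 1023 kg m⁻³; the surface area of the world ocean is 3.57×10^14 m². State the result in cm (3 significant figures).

≈ 43.0 cm

Svalard: 108 km³ × (907/1023) = 95.75 km³ of water.
Svalen: ice volume = 2.92×10^5 km² × 591 m = 1.726×10^5 km³; 1.726×10^5 × (907/1023) = 1.530×10^5 km³ of water.
Kelard: 295 km³ × (907/1023) = 261.5 km³ of water.
Total added water ≈ 1.534×10^14 m³ over 3.57×10^14 m² → Δh = 0.430 m = 43.0 cm.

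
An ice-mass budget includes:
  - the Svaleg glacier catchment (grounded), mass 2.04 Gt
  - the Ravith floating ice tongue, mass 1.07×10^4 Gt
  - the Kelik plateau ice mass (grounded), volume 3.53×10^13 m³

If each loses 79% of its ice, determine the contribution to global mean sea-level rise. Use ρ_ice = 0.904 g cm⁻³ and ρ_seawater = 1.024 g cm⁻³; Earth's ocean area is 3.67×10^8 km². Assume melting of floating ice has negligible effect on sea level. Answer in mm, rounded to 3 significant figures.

≈ 67.1 mm

Svaleg: 0.79 × 2.04 Gt = 1.612×10^12 kg; dividing by ρ_w = 1.024 g cm⁻³ = 1024 kg m⁻³ gives 1.574×10^9 m³ of water.
The Ravith floating ice tongue is floating and already displaces its own weight of water, so its melt adds essentially nothing to sea level.
Kelik: 0.79 × 3.53×10^13 m³ × (904/1024) = 2.462×10^13 m³ of water.
Total added water ≈ 2.462×10^13 m³ over 3.67×10^14 m² → Δh = 0.0671 m = 67.1 mm.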